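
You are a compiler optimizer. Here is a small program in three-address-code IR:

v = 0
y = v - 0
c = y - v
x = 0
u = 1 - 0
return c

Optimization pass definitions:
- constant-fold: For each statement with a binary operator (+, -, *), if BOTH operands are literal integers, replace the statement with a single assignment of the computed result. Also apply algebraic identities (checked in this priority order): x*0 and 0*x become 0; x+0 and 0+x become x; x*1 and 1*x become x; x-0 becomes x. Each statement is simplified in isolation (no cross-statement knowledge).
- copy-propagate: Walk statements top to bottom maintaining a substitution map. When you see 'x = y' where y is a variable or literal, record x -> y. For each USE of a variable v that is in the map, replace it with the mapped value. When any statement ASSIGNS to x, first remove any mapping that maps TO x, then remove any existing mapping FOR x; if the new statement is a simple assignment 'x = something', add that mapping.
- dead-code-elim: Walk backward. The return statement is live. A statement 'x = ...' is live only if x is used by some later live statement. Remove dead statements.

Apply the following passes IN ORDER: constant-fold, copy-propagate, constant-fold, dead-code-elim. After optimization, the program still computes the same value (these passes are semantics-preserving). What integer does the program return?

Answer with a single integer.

Initial IR:
  v = 0
  y = v - 0
  c = y - v
  x = 0
  u = 1 - 0
  return c
After constant-fold (6 stmts):
  v = 0
  y = v
  c = y - v
  x = 0
  u = 1
  return c
After copy-propagate (6 stmts):
  v = 0
  y = 0
  c = 0 - 0
  x = 0
  u = 1
  return c
After constant-fold (6 stmts):
  v = 0
  y = 0
  c = 0
  x = 0
  u = 1
  return c
After dead-code-elim (2 stmts):
  c = 0
  return c
Evaluate:
  v = 0  =>  v = 0
  y = v - 0  =>  y = 0
  c = y - v  =>  c = 0
  x = 0  =>  x = 0
  u = 1 - 0  =>  u = 1
  return c = 0

Answer: 0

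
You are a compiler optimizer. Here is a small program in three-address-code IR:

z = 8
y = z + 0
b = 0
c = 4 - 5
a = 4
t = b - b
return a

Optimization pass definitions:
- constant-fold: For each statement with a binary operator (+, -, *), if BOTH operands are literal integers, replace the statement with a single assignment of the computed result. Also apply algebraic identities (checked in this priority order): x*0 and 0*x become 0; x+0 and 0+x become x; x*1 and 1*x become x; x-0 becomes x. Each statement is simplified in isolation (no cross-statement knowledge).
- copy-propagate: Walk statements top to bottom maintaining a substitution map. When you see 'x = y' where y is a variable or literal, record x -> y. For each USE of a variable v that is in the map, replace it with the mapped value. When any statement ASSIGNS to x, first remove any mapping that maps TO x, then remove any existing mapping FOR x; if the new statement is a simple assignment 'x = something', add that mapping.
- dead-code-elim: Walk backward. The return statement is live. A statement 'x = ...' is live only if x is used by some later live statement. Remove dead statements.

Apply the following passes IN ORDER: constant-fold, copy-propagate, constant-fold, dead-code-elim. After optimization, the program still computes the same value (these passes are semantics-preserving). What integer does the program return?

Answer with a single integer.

Initial IR:
  z = 8
  y = z + 0
  b = 0
  c = 4 - 5
  a = 4
  t = b - b
  return a
After constant-fold (7 stmts):
  z = 8
  y = z
  b = 0
  c = -1
  a = 4
  t = b - b
  return a
After copy-propagate (7 stmts):
  z = 8
  y = 8
  b = 0
  c = -1
  a = 4
  t = 0 - 0
  return 4
After constant-fold (7 stmts):
  z = 8
  y = 8
  b = 0
  c = -1
  a = 4
  t = 0
  return 4
After dead-code-elim (1 stmts):
  return 4
Evaluate:
  z = 8  =>  z = 8
  y = z + 0  =>  y = 8
  b = 0  =>  b = 0
  c = 4 - 5  =>  c = -1
  a = 4  =>  a = 4
  t = b - b  =>  t = 0
  return a = 4

Answer: 4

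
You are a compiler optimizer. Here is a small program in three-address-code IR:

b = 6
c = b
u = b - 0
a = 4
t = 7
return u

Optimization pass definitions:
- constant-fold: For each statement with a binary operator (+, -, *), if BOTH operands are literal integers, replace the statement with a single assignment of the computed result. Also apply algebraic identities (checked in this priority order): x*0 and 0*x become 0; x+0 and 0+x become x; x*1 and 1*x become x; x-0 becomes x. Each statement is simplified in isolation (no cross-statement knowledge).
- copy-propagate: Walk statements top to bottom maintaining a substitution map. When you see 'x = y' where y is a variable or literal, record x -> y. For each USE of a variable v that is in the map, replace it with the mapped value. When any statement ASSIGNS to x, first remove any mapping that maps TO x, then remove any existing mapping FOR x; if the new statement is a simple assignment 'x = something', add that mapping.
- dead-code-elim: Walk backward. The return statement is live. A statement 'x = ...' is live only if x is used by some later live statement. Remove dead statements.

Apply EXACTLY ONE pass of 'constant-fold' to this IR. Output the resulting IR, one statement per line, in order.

Answer: b = 6
c = b
u = b
a = 4
t = 7
return u

Derivation:
Applying constant-fold statement-by-statement:
  [1] b = 6  (unchanged)
  [2] c = b  (unchanged)
  [3] u = b - 0  -> u = b
  [4] a = 4  (unchanged)
  [5] t = 7  (unchanged)
  [6] return u  (unchanged)
Result (6 stmts):
  b = 6
  c = b
  u = b
  a = 4
  t = 7
  return u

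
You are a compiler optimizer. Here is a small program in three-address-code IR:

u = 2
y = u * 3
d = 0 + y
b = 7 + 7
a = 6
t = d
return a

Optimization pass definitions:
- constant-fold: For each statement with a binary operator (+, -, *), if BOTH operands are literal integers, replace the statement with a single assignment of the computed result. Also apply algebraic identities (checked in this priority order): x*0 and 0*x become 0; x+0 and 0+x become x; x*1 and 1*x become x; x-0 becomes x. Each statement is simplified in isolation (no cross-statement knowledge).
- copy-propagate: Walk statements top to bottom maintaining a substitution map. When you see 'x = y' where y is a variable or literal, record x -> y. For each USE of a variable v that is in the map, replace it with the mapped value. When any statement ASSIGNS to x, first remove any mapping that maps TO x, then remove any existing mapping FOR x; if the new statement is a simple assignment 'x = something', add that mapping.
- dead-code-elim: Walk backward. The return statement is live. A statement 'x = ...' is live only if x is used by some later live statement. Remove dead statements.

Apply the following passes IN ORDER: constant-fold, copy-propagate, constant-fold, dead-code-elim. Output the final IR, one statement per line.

Initial IR:
  u = 2
  y = u * 3
  d = 0 + y
  b = 7 + 7
  a = 6
  t = d
  return a
After constant-fold (7 stmts):
  u = 2
  y = u * 3
  d = y
  b = 14
  a = 6
  t = d
  return a
After copy-propagate (7 stmts):
  u = 2
  y = 2 * 3
  d = y
  b = 14
  a = 6
  t = y
  return 6
After constant-fold (7 stmts):
  u = 2
  y = 6
  d = y
  b = 14
  a = 6
  t = y
  return 6
After dead-code-elim (1 stmts):
  return 6

Answer: return 6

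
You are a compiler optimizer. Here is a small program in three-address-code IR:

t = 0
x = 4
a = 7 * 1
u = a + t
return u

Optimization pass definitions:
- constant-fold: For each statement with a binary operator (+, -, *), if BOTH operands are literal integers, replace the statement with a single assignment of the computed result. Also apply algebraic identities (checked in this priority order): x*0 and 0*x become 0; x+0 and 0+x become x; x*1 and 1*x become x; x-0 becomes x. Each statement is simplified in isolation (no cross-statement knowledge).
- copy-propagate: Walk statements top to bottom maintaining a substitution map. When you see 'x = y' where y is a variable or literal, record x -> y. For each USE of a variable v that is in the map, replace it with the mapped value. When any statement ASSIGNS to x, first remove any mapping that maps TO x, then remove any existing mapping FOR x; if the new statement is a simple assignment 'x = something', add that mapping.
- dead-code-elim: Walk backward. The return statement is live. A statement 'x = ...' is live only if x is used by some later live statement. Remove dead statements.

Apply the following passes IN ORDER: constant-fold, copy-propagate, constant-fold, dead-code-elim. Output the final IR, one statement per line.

Answer: u = 7
return u

Derivation:
Initial IR:
  t = 0
  x = 4
  a = 7 * 1
  u = a + t
  return u
After constant-fold (5 stmts):
  t = 0
  x = 4
  a = 7
  u = a + t
  return u
After copy-propagate (5 stmts):
  t = 0
  x = 4
  a = 7
  u = 7 + 0
  return u
After constant-fold (5 stmts):
  t = 0
  x = 4
  a = 7
  u = 7
  return u
After dead-code-elim (2 stmts):
  u = 7
  return u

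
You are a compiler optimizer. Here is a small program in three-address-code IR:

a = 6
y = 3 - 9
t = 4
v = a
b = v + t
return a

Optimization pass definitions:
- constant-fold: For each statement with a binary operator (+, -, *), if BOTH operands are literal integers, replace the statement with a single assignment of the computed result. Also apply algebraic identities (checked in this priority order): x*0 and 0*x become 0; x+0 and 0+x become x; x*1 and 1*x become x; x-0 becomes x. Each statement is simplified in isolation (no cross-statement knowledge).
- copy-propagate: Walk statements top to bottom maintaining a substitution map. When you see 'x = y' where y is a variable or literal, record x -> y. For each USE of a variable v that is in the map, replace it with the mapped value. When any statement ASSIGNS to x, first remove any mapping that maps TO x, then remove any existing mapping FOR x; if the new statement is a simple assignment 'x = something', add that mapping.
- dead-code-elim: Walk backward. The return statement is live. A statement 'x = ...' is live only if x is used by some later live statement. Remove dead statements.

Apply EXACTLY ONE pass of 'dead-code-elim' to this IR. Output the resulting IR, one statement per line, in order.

Applying dead-code-elim statement-by-statement:
  [6] return a  -> KEEP (return); live=['a']
  [5] b = v + t  -> DEAD (b not live)
  [4] v = a  -> DEAD (v not live)
  [3] t = 4  -> DEAD (t not live)
  [2] y = 3 - 9  -> DEAD (y not live)
  [1] a = 6  -> KEEP; live=[]
Result (2 stmts):
  a = 6
  return a

Answer: a = 6
return a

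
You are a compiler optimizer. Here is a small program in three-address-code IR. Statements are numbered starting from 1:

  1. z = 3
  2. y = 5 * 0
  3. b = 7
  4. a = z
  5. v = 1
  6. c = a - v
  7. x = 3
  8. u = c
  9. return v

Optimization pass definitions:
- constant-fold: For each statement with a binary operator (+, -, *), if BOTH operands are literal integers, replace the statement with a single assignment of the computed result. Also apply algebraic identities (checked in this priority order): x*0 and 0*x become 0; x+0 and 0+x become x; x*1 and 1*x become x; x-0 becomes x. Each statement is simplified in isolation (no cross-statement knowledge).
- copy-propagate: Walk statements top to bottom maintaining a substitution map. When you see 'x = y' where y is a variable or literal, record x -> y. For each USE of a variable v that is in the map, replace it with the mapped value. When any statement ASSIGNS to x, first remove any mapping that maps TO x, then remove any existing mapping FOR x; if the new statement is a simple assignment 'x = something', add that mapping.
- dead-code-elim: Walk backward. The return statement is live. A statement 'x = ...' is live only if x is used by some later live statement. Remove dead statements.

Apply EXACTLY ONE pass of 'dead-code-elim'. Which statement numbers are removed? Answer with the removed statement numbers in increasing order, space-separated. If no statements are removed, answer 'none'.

Backward liveness scan:
Stmt 1 'z = 3': DEAD (z not in live set [])
Stmt 2 'y = 5 * 0': DEAD (y not in live set [])
Stmt 3 'b = 7': DEAD (b not in live set [])
Stmt 4 'a = z': DEAD (a not in live set [])
Stmt 5 'v = 1': KEEP (v is live); live-in = []
Stmt 6 'c = a - v': DEAD (c not in live set ['v'])
Stmt 7 'x = 3': DEAD (x not in live set ['v'])
Stmt 8 'u = c': DEAD (u not in live set ['v'])
Stmt 9 'return v': KEEP (return); live-in = ['v']
Removed statement numbers: [1, 2, 3, 4, 6, 7, 8]
Surviving IR:
  v = 1
  return v

Answer: 1 2 3 4 6 7 8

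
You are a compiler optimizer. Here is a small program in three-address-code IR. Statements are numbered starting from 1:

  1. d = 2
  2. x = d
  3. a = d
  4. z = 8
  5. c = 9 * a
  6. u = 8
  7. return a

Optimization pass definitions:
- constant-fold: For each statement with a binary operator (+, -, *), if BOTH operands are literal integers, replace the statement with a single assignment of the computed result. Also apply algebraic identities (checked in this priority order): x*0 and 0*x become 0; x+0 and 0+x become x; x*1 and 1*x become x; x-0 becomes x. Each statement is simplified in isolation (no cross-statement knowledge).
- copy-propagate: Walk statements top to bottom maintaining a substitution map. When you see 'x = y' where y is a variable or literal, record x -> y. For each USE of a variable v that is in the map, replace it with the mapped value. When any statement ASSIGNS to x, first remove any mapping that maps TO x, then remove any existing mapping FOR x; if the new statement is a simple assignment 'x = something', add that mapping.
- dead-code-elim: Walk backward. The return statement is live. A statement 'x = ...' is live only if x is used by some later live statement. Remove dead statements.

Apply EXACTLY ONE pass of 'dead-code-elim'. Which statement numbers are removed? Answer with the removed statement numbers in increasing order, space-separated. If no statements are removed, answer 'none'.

Answer: 2 4 5 6

Derivation:
Backward liveness scan:
Stmt 1 'd = 2': KEEP (d is live); live-in = []
Stmt 2 'x = d': DEAD (x not in live set ['d'])
Stmt 3 'a = d': KEEP (a is live); live-in = ['d']
Stmt 4 'z = 8': DEAD (z not in live set ['a'])
Stmt 5 'c = 9 * a': DEAD (c not in live set ['a'])
Stmt 6 'u = 8': DEAD (u not in live set ['a'])
Stmt 7 'return a': KEEP (return); live-in = ['a']
Removed statement numbers: [2, 4, 5, 6]
Surviving IR:
  d = 2
  a = d
  return a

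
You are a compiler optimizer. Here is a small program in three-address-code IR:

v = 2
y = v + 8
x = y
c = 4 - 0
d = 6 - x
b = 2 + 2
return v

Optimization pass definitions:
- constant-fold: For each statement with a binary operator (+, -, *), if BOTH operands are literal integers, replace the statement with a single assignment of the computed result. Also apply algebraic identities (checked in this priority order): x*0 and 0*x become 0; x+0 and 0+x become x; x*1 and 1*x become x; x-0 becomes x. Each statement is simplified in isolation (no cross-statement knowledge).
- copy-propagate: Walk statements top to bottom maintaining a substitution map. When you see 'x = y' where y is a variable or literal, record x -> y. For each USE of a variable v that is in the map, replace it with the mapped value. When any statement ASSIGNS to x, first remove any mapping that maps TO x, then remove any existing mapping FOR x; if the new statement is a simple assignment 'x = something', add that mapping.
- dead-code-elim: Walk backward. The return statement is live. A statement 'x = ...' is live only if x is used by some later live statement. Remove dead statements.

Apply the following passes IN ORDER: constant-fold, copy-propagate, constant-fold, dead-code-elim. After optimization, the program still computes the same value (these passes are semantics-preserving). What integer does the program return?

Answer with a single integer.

Answer: 2

Derivation:
Initial IR:
  v = 2
  y = v + 8
  x = y
  c = 4 - 0
  d = 6 - x
  b = 2 + 2
  return v
After constant-fold (7 stmts):
  v = 2
  y = v + 8
  x = y
  c = 4
  d = 6 - x
  b = 4
  return v
After copy-propagate (7 stmts):
  v = 2
  y = 2 + 8
  x = y
  c = 4
  d = 6 - y
  b = 4
  return 2
After constant-fold (7 stmts):
  v = 2
  y = 10
  x = y
  c = 4
  d = 6 - y
  b = 4
  return 2
After dead-code-elim (1 stmts):
  return 2
Evaluate:
  v = 2  =>  v = 2
  y = v + 8  =>  y = 10
  x = y  =>  x = 10
  c = 4 - 0  =>  c = 4
  d = 6 - x  =>  d = -4
  b = 2 + 2  =>  b = 4
  return v = 2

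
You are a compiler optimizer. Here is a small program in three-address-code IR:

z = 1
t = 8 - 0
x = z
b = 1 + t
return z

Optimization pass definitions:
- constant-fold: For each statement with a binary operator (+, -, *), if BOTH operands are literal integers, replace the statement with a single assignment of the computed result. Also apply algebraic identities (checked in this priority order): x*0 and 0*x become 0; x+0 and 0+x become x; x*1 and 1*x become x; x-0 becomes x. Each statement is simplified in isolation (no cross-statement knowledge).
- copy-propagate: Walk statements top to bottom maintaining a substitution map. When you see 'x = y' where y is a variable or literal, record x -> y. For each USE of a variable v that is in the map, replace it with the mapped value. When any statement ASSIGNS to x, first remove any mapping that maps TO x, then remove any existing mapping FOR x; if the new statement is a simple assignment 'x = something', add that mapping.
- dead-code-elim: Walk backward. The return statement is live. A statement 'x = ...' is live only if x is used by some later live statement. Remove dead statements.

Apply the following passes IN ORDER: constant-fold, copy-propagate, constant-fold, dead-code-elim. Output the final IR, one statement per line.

Initial IR:
  z = 1
  t = 8 - 0
  x = z
  b = 1 + t
  return z
After constant-fold (5 stmts):
  z = 1
  t = 8
  x = z
  b = 1 + t
  return z
After copy-propagate (5 stmts):
  z = 1
  t = 8
  x = 1
  b = 1 + 8
  return 1
After constant-fold (5 stmts):
  z = 1
  t = 8
  x = 1
  b = 9
  return 1
After dead-code-elim (1 stmts):
  return 1

Answer: return 1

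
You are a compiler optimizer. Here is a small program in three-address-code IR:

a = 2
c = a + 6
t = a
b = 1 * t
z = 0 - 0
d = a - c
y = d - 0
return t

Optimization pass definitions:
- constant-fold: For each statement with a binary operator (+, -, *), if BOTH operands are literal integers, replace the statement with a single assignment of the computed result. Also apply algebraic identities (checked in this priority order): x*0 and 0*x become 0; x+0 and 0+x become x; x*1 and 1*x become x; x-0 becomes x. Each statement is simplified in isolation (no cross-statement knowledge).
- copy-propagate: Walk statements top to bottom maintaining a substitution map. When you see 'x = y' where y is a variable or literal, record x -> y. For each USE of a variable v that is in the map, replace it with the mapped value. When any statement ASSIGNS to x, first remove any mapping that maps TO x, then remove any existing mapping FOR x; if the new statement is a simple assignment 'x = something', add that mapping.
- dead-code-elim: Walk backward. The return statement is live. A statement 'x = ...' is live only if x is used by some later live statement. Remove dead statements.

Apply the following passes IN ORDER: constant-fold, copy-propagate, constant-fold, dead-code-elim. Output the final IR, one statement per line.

Answer: return 2

Derivation:
Initial IR:
  a = 2
  c = a + 6
  t = a
  b = 1 * t
  z = 0 - 0
  d = a - c
  y = d - 0
  return t
After constant-fold (8 stmts):
  a = 2
  c = a + 6
  t = a
  b = t
  z = 0
  d = a - c
  y = d
  return t
After copy-propagate (8 stmts):
  a = 2
  c = 2 + 6
  t = 2
  b = 2
  z = 0
  d = 2 - c
  y = d
  return 2
After constant-fold (8 stmts):
  a = 2
  c = 8
  t = 2
  b = 2
  z = 0
  d = 2 - c
  y = d
  return 2
After dead-code-elim (1 stmts):
  return 2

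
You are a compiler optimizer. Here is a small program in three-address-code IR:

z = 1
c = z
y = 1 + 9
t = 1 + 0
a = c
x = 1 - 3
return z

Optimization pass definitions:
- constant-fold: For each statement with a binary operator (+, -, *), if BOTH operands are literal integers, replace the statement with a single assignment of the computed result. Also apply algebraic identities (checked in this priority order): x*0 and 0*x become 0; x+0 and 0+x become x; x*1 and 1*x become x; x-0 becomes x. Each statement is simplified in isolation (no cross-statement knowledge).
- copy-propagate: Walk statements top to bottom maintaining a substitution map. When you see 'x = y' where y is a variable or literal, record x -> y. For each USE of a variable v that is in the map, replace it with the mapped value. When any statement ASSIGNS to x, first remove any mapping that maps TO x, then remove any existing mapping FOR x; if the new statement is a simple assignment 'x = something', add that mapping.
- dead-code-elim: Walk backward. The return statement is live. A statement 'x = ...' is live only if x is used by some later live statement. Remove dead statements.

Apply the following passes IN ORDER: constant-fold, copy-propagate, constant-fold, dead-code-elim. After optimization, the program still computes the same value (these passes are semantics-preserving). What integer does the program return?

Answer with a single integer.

Answer: 1

Derivation:
Initial IR:
  z = 1
  c = z
  y = 1 + 9
  t = 1 + 0
  a = c
  x = 1 - 3
  return z
After constant-fold (7 stmts):
  z = 1
  c = z
  y = 10
  t = 1
  a = c
  x = -2
  return z
After copy-propagate (7 stmts):
  z = 1
  c = 1
  y = 10
  t = 1
  a = 1
  x = -2
  return 1
After constant-fold (7 stmts):
  z = 1
  c = 1
  y = 10
  t = 1
  a = 1
  x = -2
  return 1
After dead-code-elim (1 stmts):
  return 1
Evaluate:
  z = 1  =>  z = 1
  c = z  =>  c = 1
  y = 1 + 9  =>  y = 10
  t = 1 + 0  =>  t = 1
  a = c  =>  a = 1
  x = 1 - 3  =>  x = -2
  return z = 1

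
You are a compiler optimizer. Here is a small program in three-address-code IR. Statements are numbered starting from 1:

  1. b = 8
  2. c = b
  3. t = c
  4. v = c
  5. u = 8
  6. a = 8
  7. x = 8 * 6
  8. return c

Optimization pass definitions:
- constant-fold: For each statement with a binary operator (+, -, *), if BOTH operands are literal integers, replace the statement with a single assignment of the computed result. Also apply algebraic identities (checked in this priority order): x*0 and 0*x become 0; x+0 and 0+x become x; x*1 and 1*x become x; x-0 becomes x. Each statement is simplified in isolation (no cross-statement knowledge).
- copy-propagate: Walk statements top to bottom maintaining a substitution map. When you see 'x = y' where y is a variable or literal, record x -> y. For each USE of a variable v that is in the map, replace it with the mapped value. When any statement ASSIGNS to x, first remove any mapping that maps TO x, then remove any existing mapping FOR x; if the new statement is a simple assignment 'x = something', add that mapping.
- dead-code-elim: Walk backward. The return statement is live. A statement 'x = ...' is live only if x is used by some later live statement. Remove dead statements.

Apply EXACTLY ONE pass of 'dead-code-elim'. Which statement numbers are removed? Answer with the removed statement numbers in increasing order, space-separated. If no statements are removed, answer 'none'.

Answer: 3 4 5 6 7

Derivation:
Backward liveness scan:
Stmt 1 'b = 8': KEEP (b is live); live-in = []
Stmt 2 'c = b': KEEP (c is live); live-in = ['b']
Stmt 3 't = c': DEAD (t not in live set ['c'])
Stmt 4 'v = c': DEAD (v not in live set ['c'])
Stmt 5 'u = 8': DEAD (u not in live set ['c'])
Stmt 6 'a = 8': DEAD (a not in live set ['c'])
Stmt 7 'x = 8 * 6': DEAD (x not in live set ['c'])
Stmt 8 'return c': KEEP (return); live-in = ['c']
Removed statement numbers: [3, 4, 5, 6, 7]
Surviving IR:
  b = 8
  c = b
  return c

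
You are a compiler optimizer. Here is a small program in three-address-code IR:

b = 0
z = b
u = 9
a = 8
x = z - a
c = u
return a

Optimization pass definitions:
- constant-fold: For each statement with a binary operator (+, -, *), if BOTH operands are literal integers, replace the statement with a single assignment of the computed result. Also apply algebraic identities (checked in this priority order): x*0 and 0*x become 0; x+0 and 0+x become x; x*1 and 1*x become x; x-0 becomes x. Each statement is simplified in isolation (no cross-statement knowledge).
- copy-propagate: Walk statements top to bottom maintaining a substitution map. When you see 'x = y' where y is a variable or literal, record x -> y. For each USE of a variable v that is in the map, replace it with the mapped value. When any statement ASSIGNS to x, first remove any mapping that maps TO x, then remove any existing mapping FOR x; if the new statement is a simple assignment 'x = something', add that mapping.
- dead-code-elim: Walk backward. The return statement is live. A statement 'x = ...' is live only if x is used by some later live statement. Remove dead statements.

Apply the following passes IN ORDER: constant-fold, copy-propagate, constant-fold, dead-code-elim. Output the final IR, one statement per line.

Answer: return 8

Derivation:
Initial IR:
  b = 0
  z = b
  u = 9
  a = 8
  x = z - a
  c = u
  return a
After constant-fold (7 stmts):
  b = 0
  z = b
  u = 9
  a = 8
  x = z - a
  c = u
  return a
After copy-propagate (7 stmts):
  b = 0
  z = 0
  u = 9
  a = 8
  x = 0 - 8
  c = 9
  return 8
After constant-fold (7 stmts):
  b = 0
  z = 0
  u = 9
  a = 8
  x = -8
  c = 9
  return 8
After dead-code-elim (1 stmts):
  return 8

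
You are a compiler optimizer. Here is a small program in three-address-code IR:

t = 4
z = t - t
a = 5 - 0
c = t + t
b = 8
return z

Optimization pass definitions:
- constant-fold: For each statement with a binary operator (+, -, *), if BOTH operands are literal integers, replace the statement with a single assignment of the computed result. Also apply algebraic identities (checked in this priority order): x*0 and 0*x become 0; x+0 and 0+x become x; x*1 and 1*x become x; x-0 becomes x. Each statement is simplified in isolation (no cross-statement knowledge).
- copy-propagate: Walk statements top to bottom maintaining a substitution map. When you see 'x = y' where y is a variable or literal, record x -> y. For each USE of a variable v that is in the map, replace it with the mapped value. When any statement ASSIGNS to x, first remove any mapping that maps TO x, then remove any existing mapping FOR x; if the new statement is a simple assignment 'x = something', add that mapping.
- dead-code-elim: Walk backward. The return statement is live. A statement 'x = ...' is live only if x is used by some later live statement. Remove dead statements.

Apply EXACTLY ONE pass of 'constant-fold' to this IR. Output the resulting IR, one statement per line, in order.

Answer: t = 4
z = t - t
a = 5
c = t + t
b = 8
return z

Derivation:
Applying constant-fold statement-by-statement:
  [1] t = 4  (unchanged)
  [2] z = t - t  (unchanged)
  [3] a = 5 - 0  -> a = 5
  [4] c = t + t  (unchanged)
  [5] b = 8  (unchanged)
  [6] return z  (unchanged)
Result (6 stmts):
  t = 4
  z = t - t
  a = 5
  c = t + t
  b = 8
  return z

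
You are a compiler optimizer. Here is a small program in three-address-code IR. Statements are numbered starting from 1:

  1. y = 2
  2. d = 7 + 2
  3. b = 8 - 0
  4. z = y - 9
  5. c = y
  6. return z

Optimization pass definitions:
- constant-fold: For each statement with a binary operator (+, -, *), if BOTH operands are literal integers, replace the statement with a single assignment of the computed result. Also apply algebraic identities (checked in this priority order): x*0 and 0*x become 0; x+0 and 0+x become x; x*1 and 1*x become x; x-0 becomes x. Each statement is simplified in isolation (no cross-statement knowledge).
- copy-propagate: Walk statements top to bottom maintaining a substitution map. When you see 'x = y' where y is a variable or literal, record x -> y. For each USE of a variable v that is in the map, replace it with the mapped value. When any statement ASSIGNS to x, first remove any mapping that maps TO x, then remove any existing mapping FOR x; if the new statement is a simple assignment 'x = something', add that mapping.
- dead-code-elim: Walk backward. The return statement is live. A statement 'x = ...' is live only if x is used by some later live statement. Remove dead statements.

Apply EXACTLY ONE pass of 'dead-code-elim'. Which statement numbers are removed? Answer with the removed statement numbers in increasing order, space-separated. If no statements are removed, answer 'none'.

Answer: 2 3 5

Derivation:
Backward liveness scan:
Stmt 1 'y = 2': KEEP (y is live); live-in = []
Stmt 2 'd = 7 + 2': DEAD (d not in live set ['y'])
Stmt 3 'b = 8 - 0': DEAD (b not in live set ['y'])
Stmt 4 'z = y - 9': KEEP (z is live); live-in = ['y']
Stmt 5 'c = y': DEAD (c not in live set ['z'])
Stmt 6 'return z': KEEP (return); live-in = ['z']
Removed statement numbers: [2, 3, 5]
Surviving IR:
  y = 2
  z = y - 9
  return z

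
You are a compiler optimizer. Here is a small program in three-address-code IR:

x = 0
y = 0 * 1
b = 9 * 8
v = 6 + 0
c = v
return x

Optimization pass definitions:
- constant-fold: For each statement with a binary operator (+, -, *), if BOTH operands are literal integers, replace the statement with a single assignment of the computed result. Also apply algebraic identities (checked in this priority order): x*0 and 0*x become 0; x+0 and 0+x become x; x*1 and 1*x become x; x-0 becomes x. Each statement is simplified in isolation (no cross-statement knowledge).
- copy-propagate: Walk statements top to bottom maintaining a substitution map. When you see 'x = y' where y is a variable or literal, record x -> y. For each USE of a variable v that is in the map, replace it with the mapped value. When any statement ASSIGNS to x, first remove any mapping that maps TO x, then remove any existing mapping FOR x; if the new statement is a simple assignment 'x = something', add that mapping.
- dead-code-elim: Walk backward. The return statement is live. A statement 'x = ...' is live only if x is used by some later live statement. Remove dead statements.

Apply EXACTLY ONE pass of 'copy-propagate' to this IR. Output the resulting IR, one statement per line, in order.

Answer: x = 0
y = 0 * 1
b = 9 * 8
v = 6 + 0
c = v
return 0

Derivation:
Applying copy-propagate statement-by-statement:
  [1] x = 0  (unchanged)
  [2] y = 0 * 1  (unchanged)
  [3] b = 9 * 8  (unchanged)
  [4] v = 6 + 0  (unchanged)
  [5] c = v  (unchanged)
  [6] return x  -> return 0
Result (6 stmts):
  x = 0
  y = 0 * 1
  b = 9 * 8
  v = 6 + 0
  c = v
  return 0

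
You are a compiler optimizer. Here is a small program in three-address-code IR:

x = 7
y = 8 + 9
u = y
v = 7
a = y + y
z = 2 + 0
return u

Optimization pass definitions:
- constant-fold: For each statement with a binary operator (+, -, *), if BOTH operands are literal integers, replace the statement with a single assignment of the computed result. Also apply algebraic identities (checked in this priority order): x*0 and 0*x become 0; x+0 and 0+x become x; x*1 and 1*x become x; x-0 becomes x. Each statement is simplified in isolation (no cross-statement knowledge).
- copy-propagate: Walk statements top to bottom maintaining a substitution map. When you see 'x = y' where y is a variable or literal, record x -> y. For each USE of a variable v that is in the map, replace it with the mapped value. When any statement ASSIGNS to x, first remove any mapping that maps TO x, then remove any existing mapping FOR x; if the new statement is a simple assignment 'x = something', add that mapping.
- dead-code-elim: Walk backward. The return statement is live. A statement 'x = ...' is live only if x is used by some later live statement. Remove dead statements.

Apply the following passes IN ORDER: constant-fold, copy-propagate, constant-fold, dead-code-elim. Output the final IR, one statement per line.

Answer: return 17

Derivation:
Initial IR:
  x = 7
  y = 8 + 9
  u = y
  v = 7
  a = y + y
  z = 2 + 0
  return u
After constant-fold (7 stmts):
  x = 7
  y = 17
  u = y
  v = 7
  a = y + y
  z = 2
  return u
After copy-propagate (7 stmts):
  x = 7
  y = 17
  u = 17
  v = 7
  a = 17 + 17
  z = 2
  return 17
After constant-fold (7 stmts):
  x = 7
  y = 17
  u = 17
  v = 7
  a = 34
  z = 2
  return 17
After dead-code-elim (1 stmts):
  return 17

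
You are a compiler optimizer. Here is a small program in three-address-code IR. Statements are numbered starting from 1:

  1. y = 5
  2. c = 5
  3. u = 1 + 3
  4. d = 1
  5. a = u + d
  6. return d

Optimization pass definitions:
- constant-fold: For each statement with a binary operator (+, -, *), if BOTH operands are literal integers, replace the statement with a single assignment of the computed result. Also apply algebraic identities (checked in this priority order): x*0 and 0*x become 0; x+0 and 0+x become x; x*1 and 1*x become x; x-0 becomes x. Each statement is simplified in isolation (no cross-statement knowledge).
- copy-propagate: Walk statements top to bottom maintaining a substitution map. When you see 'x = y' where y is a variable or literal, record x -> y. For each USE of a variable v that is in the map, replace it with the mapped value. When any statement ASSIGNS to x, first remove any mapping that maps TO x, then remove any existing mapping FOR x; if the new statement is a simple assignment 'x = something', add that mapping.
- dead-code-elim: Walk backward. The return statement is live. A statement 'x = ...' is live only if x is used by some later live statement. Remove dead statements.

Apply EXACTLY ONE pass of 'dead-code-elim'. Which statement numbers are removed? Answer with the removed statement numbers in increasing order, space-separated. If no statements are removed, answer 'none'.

Answer: 1 2 3 5

Derivation:
Backward liveness scan:
Stmt 1 'y = 5': DEAD (y not in live set [])
Stmt 2 'c = 5': DEAD (c not in live set [])
Stmt 3 'u = 1 + 3': DEAD (u not in live set [])
Stmt 4 'd = 1': KEEP (d is live); live-in = []
Stmt 5 'a = u + d': DEAD (a not in live set ['d'])
Stmt 6 'return d': KEEP (return); live-in = ['d']
Removed statement numbers: [1, 2, 3, 5]
Surviving IR:
  d = 1
  return d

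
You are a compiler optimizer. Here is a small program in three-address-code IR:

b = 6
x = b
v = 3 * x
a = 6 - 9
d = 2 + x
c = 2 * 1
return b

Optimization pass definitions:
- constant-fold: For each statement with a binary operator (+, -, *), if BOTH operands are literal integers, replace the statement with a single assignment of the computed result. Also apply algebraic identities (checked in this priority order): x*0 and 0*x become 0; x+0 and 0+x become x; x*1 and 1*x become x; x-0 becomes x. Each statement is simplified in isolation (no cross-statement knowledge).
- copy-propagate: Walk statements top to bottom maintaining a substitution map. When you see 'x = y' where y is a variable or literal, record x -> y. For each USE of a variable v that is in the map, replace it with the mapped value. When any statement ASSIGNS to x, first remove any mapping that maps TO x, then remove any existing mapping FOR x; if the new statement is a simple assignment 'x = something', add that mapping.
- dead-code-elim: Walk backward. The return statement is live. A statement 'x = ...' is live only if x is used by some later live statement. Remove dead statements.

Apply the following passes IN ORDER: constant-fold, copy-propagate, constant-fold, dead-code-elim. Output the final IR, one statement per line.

Initial IR:
  b = 6
  x = b
  v = 3 * x
  a = 6 - 9
  d = 2 + x
  c = 2 * 1
  return b
After constant-fold (7 stmts):
  b = 6
  x = b
  v = 3 * x
  a = -3
  d = 2 + x
  c = 2
  return b
After copy-propagate (7 stmts):
  b = 6
  x = 6
  v = 3 * 6
  a = -3
  d = 2 + 6
  c = 2
  return 6
After constant-fold (7 stmts):
  b = 6
  x = 6
  v = 18
  a = -3
  d = 8
  c = 2
  return 6
After dead-code-elim (1 stmts):
  return 6

Answer: return 6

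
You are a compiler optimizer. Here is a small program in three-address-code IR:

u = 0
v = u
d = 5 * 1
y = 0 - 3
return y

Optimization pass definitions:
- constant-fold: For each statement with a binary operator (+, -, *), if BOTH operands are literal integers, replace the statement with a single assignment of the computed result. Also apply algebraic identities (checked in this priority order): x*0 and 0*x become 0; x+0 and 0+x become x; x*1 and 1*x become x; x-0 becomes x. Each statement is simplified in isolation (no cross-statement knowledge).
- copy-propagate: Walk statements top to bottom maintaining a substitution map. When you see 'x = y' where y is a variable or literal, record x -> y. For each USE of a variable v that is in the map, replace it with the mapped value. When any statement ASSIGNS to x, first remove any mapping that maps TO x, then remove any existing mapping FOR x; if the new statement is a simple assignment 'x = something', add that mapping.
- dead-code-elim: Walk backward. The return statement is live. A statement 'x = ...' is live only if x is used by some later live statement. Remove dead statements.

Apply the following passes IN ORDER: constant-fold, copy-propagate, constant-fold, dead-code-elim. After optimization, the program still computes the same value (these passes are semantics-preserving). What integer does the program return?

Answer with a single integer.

Initial IR:
  u = 0
  v = u
  d = 5 * 1
  y = 0 - 3
  return y
After constant-fold (5 stmts):
  u = 0
  v = u
  d = 5
  y = -3
  return y
After copy-propagate (5 stmts):
  u = 0
  v = 0
  d = 5
  y = -3
  return -3
After constant-fold (5 stmts):
  u = 0
  v = 0
  d = 5
  y = -3
  return -3
After dead-code-elim (1 stmts):
  return -3
Evaluate:
  u = 0  =>  u = 0
  v = u  =>  v = 0
  d = 5 * 1  =>  d = 5
  y = 0 - 3  =>  y = -3
  return y = -3

Answer: -3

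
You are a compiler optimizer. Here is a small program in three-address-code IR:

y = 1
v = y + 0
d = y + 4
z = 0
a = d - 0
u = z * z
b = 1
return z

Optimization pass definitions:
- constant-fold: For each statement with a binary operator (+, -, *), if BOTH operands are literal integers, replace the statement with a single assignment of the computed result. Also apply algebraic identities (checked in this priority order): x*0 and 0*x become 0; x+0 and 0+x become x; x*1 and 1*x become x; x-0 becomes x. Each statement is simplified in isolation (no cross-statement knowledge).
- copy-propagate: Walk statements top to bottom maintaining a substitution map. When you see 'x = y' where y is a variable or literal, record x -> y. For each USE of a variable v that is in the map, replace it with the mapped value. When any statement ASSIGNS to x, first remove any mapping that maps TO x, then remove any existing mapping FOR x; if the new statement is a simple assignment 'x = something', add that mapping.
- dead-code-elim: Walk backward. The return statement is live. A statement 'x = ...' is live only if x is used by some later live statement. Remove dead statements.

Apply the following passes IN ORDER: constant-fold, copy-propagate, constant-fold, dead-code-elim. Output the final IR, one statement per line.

Initial IR:
  y = 1
  v = y + 0
  d = y + 4
  z = 0
  a = d - 0
  u = z * z
  b = 1
  return z
After constant-fold (8 stmts):
  y = 1
  v = y
  d = y + 4
  z = 0
  a = d
  u = z * z
  b = 1
  return z
After copy-propagate (8 stmts):
  y = 1
  v = 1
  d = 1 + 4
  z = 0
  a = d
  u = 0 * 0
  b = 1
  return 0
After constant-fold (8 stmts):
  y = 1
  v = 1
  d = 5
  z = 0
  a = d
  u = 0
  b = 1
  return 0
After dead-code-elim (1 stmts):
  return 0

Answer: return 0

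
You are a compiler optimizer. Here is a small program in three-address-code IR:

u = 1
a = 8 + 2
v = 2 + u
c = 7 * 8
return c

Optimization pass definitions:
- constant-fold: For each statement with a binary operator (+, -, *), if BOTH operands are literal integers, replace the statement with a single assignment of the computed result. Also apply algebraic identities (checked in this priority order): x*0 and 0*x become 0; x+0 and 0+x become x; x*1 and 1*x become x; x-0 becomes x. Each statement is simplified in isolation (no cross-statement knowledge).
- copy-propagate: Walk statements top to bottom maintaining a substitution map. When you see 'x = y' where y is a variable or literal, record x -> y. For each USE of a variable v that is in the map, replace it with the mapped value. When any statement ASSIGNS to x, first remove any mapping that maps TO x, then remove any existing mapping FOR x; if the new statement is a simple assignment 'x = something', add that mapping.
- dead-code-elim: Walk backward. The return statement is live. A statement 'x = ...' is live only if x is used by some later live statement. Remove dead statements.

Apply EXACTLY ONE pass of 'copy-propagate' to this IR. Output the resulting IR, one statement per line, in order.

Answer: u = 1
a = 8 + 2
v = 2 + 1
c = 7 * 8
return c

Derivation:
Applying copy-propagate statement-by-statement:
  [1] u = 1  (unchanged)
  [2] a = 8 + 2  (unchanged)
  [3] v = 2 + u  -> v = 2 + 1
  [4] c = 7 * 8  (unchanged)
  [5] return c  (unchanged)
Result (5 stmts):
  u = 1
  a = 8 + 2
  v = 2 + 1
  c = 7 * 8
  return c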